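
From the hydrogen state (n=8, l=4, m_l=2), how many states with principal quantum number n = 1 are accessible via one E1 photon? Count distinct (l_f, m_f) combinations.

0

E1 requires l_f ∈ {3, 5}, but neither lies in [0, 0], so no final state is reachable.
Total: 0.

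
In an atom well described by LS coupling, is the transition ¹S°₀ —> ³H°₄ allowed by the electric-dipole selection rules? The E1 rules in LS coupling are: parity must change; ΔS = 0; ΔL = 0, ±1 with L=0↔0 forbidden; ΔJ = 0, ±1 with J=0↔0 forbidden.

ΔL = 0, ±1 (not L=0↔0): L: 0 → 5, ΔL = +5 — fails.
ΔJ = 0, ±1 (not J=0↔0): J: 0 → 4, ΔJ = +4 — fails.
Parity must change: odd → odd — fails.
ΔS = 0: S: 0 → 1 — fails.
Rule(s) violated: parity, ΔS, ΔL, ΔJ.

forbidden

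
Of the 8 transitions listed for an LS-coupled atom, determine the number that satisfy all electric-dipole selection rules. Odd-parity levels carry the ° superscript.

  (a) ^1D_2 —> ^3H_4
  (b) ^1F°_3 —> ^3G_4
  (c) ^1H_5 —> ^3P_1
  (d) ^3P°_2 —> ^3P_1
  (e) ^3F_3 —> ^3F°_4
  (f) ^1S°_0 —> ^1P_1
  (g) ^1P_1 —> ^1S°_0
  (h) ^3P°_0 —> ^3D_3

(a) forbidden (parity, ΔS, ΔL, ΔJ fail)
(b) forbidden (ΔS fails)
(c) forbidden (parity, ΔS, ΔL, ΔJ fail)
(d) allowed
(e) allowed
(f) allowed
(g) allowed
(h) forbidden (ΔJ fails)
Total allowed: 4 of 8.

4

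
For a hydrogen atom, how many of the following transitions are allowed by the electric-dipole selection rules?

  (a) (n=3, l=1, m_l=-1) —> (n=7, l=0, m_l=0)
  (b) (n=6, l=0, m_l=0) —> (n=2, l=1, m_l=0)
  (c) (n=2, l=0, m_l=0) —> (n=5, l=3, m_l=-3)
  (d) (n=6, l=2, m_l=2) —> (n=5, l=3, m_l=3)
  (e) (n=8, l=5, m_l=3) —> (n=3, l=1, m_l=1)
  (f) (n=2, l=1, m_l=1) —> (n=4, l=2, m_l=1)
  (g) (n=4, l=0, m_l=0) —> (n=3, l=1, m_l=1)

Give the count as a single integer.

(a) allowed
(b) allowed
(c) forbidden — Δl = +3 (E1 requires Δl = ±1); Δm_l = -3 (E1 requires Δm_l = 0, ±1)
(d) allowed
(e) forbidden — Δl = -4 (E1 requires Δl = ±1); Δm_l = -2 (E1 requires Δm_l = 0, ±1)
(f) allowed
(g) allowed
Total allowed: 5 of 7.

5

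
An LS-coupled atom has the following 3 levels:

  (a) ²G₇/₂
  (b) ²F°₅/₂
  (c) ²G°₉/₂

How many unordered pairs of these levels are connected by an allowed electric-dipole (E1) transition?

2

(a)–(b): allowed.
(a)–(c): allowed.
(b)–(c): forbidden (parity, ΔJ).
Allowed pairs: 2 of 3.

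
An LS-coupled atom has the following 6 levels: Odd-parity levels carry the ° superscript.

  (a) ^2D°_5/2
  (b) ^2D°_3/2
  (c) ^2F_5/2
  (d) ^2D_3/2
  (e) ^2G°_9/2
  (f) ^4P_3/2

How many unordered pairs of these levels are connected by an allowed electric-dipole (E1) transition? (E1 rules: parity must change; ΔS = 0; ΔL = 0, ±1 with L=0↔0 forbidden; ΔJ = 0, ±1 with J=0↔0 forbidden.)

4

(a)–(b): forbidden (parity).
(a)–(c): allowed.
(a)–(d): allowed.
(a)–(e): forbidden (parity, ΔL, ΔJ).
(a)–(f): forbidden (ΔS).
(b)–(c): allowed.
(b)–(d): allowed.
(b)–(e): forbidden (parity, ΔL, ΔJ).
(b)–(f): forbidden (ΔS).
(c)–(d): forbidden (parity).
(c)–(e): forbidden (ΔJ).
(c)–(f): forbidden (parity, ΔS, ΔL).
(d)–(e): forbidden (ΔL, ΔJ).
(d)–(f): forbidden (parity, ΔS).
(e)–(f): forbidden (ΔS, ΔL, ΔJ).
Allowed pairs: 4 of 15.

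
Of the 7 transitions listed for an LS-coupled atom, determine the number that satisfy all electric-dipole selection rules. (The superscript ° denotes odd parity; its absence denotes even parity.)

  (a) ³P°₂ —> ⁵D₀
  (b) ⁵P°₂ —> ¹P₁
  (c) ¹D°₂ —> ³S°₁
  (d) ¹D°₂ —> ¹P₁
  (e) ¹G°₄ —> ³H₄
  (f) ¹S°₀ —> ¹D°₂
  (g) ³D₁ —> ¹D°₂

1

(a) forbidden (ΔS, ΔJ fail)
(b) forbidden (ΔS fails)
(c) forbidden (parity, ΔS, ΔL fail)
(d) allowed
(e) forbidden (ΔS fails)
(f) forbidden (parity, ΔL, ΔJ fail)
(g) forbidden (ΔS fails)
Total allowed: 1 of 7.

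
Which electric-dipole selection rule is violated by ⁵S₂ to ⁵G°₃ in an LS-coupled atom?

Reading off the term symbols: S 2→2, L 0→4, J 2→3, parity even→odd.
ΔS = 0: S: 2 → 2 — satisfied.
Parity must change: even → odd — satisfied.
ΔJ = 0, ±1 (not J=0↔0): J: 2 → 3, ΔJ = +1 — satisfied.
ΔL = 0, ±1 (not L=0↔0): L: 0 → 4, ΔL = +4 — violated.

the ΔL = 0, ±1 rule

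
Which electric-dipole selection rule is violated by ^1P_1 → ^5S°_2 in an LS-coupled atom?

Initial level: S=0, L=1, J=1, parity even. Final level: S=2, L=0, J=2, parity odd.
Parity must change: even → odd — ok.
ΔS = 0: S: 0 → 2 — fails.
ΔL = 0, ±1 (not L=0↔0): L: 1 → 0, ΔL = -1 — ok.
ΔJ = 0, ±1 (not J=0↔0): J: 1 → 2, ΔJ = +1 — ok.

the ΔS = 0 rule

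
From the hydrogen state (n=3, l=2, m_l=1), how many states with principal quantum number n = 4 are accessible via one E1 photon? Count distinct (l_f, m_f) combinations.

5

E1 requires Δl = ±1, so l_f ∈ {1, 3}; with 0 ≤ l_f ≤ n_f−1 = 3, the allowed l_f values are {1, 3}.
For l_f = 1: m_f ∈ {m_i−1, m_i, m_i+1} ∩ [−1, 1] = {0, 1} → 2 states.
For l_f = 3: m_f ∈ {m_i−1, m_i, m_i+1} ∩ [−3, 3] = {0, 1, 2} → 3 states.
Total: 5.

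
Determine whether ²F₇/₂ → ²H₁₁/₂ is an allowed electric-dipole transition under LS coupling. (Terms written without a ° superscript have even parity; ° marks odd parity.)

Initial level: S=1/2, L=3, J=7/2, parity even. Final level: S=1/2, L=5, J=11/2, parity even.
Parity must change: even → even — violated.
ΔS = 0: S: 1/2 → 1/2 — satisfied.
ΔL = 0, ±1 (not L=0↔0): L: 3 → 5, ΔL = +2 — violated.
ΔJ = 0, ±1 (not J=0↔0): J: 7/2 → 11/2, ΔJ = +2 — violated.
Rule(s) violated: parity, ΔL, ΔJ.

forbidden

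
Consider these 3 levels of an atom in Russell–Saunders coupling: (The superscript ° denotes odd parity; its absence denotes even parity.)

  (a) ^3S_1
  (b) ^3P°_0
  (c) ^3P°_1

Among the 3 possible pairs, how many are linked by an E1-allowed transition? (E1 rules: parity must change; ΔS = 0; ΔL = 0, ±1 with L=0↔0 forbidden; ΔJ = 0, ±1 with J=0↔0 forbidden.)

(a)–(b): allowed.
(a)–(c): allowed.
(b)–(c): forbidden (parity).
Allowed pairs: 2 of 3.

2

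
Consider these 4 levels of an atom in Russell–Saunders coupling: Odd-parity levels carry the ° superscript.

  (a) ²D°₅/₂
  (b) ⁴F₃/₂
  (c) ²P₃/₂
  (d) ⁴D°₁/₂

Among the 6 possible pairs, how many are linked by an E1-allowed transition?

(a)–(b): forbidden (ΔS).
(a)–(c): allowed.
(a)–(d): forbidden (parity, ΔS, ΔJ).
(b)–(c): forbidden (parity, ΔS, ΔL).
(b)–(d): allowed.
(c)–(d): forbidden (ΔS).
Allowed pairs: 2 of 6.

2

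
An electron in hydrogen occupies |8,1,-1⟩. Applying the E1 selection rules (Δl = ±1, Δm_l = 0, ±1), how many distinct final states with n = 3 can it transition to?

E1 requires Δl = ±1, so l_f ∈ {0, 2}; with 0 ≤ l_f ≤ n_f−1 = 2, the allowed l_f values are {0, 2}.
For l_f = 0: m_f ∈ {m_i−1, m_i, m_i+1} ∩ [−0, 0] = {0} → 1 state.
For l_f = 2: m_f ∈ {m_i−1, m_i, m_i+1} ∩ [−2, 2] = {-2, -1, 0} → 3 states.
Total: 4.

4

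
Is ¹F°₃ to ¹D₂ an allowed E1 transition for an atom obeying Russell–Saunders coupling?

allowed

ΔL = 0, ±1 (not L=0↔0): L: 3 → 2, ΔL = -1 — ✓.
Parity must change: odd → even — ✓.
ΔS = 0: S: 0 → 0 — ✓.
ΔJ = 0, ±1 (not J=0↔0): J: 3 → 2, ΔJ = -1 — ✓.
All four E1 rules are satisfied.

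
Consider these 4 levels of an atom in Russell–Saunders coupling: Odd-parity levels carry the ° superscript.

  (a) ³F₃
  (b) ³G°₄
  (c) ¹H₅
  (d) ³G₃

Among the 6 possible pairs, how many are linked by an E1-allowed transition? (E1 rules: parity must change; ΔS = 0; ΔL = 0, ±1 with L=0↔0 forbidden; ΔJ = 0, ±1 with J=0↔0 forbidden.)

2

(a)–(b): allowed.
(a)–(c): forbidden (parity, ΔS, ΔL, ΔJ).
(a)–(d): forbidden (parity).
(b)–(c): forbidden (ΔS).
(b)–(d): allowed.
(c)–(d): forbidden (parity, ΔS, ΔJ).
Allowed pairs: 2 of 6.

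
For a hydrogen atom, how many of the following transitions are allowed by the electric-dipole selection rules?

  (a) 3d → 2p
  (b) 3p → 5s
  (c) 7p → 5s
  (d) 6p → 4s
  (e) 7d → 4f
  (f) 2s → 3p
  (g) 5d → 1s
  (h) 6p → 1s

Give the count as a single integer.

7

(a) allowed
(b) allowed
(c) allowed
(d) allowed
(e) allowed
(f) allowed
(g) forbidden — Δl = -2 (E1 requires Δl = ±1)
(h) allowed
Total allowed: 7 of 8.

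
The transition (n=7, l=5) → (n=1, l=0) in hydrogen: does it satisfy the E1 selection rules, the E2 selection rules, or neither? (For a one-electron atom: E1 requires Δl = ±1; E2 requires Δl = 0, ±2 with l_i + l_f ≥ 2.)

neither

Δl = 0 − 5 = -5; l_i + l_f = 5.
E1 (Δl = ±1): not satisfied.
E2 (Δl = 0,±2, l_i+l_f ≥ 2): not satisfied.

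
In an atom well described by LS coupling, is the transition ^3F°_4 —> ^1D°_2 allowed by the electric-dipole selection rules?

Initial level: S=1, L=3, J=4, parity odd. Final level: S=0, L=2, J=2, parity odd.
Parity must change: odd → odd — violated.
ΔJ = 0, ±1 (not J=0↔0): J: 4 → 2, ΔJ = -2 — violated.
ΔS = 0: S: 1 → 0 — violated.
ΔL = 0, ±1 (not L=0↔0): L: 3 → 2, ΔL = -1 — satisfied.
Rule(s) violated: parity, ΔS, ΔJ.

forbidden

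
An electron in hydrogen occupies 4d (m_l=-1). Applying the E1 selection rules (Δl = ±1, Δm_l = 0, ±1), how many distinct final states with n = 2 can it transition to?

E1 requires Δl = ±1, so l_f ∈ {1, 3}; with 0 ≤ l_f ≤ n_f−1 = 1, the allowed l_f values are {1}.
For l_f = 1: m_f ∈ {m_i−1, m_i, m_i+1} ∩ [−1, 1] = {-1, 0} → 2 states.
Total: 2.

2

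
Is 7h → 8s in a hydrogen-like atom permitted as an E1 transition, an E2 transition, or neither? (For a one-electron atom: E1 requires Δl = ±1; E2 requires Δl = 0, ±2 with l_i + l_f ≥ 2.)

Δl = 0 − 5 = -5; l_i + l_f = 5.
E1 (Δl = ±1): not satisfied.
E2 (Δl = 0,±2, l_i+l_f ≥ 2): not satisfied.

neither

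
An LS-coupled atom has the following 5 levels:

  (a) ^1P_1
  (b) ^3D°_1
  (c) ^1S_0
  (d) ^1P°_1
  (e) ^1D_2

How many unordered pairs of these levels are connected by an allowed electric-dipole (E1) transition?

3

(a)–(b): forbidden (ΔS).
(a)–(c): forbidden (parity).
(a)–(d): allowed.
(a)–(e): forbidden (parity).
(b)–(c): forbidden (ΔS, ΔL).
(b)–(d): forbidden (parity, ΔS).
(b)–(e): forbidden (ΔS).
(c)–(d): allowed.
(c)–(e): forbidden (parity, ΔL, ΔJ).
(d)–(e): allowed.
Allowed pairs: 3 of 10.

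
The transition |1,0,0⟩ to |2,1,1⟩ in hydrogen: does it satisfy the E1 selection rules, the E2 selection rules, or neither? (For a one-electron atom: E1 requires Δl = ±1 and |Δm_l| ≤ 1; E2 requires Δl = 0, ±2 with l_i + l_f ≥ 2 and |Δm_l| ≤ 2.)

Δl = 1 − 0 = +1; l_i + l_f = 1.
Δm_l = +1.
E1 (Δl = ±1, |Δm_l| ≤ 1): satisfied.
E2 (Δl = 0,±2, l_i+l_f ≥ 2, |Δm_l| ≤ 2): not satisfied.

E1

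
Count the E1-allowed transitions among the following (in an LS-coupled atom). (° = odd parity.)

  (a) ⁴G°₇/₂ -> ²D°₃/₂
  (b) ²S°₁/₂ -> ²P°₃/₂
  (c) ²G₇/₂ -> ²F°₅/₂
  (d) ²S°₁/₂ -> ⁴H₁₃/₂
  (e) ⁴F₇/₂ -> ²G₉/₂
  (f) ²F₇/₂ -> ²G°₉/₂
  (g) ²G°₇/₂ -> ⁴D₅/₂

2

(a) forbidden (parity, ΔS, ΔL, ΔJ fail)
(b) forbidden (parity fails)
(c) allowed
(d) forbidden (ΔS, ΔL, ΔJ fail)
(e) forbidden (parity, ΔS fail)
(f) allowed
(g) forbidden (ΔS, ΔL fail)
Total allowed: 2 of 7.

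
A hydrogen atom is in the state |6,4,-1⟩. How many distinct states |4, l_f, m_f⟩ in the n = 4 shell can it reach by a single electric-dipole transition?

3

E1 requires Δl = ±1, so l_f ∈ {3, 5}; with 0 ≤ l_f ≤ n_f−1 = 3, the allowed l_f values are {3}.
For l_f = 3: m_f ∈ {m_i−1, m_i, m_i+1} ∩ [−3, 3] = {-2, -1, 0} → 3 states.
Total: 3.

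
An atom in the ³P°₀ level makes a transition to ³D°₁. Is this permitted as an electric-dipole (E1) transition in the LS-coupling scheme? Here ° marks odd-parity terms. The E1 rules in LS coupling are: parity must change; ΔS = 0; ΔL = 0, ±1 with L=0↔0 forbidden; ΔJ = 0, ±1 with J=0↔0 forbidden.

Reading off the term symbols: S 1→1, L 1→2, J 0→1, parity odd→odd.
Parity must change: odd → odd — fails.
ΔS = 0: S: 1 → 1 — passes.
ΔL = 0, ±1 (not L=0↔0): L: 1 → 2, ΔL = +1 — passes.
ΔJ = 0, ±1 (not J=0↔0): J: 0 → 1, ΔJ = +1 — passes.
Rule(s) violated: parity.

forbidden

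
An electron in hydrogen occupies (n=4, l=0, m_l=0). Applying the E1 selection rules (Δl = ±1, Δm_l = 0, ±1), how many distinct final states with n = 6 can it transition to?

E1 requires Δl = ±1, so l_f ∈ {-1, 1}; with 0 ≤ l_f ≤ n_f−1 = 5, the allowed l_f values are {1}.
For l_f = 1: m_f ∈ {m_i−1, m_i, m_i+1} ∩ [−1, 1] = {-1, 0, 1} → 3 states.
Total: 3.

3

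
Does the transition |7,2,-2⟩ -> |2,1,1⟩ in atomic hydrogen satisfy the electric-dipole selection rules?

forbidden

l: 2 → 1 (Δl = -1). Δl = ±1 ok.
Δm_l = 1 − (-2) = +3. E1 requires Δm_l = 0, ±1: fails.
The transition is electric-dipole forbidden.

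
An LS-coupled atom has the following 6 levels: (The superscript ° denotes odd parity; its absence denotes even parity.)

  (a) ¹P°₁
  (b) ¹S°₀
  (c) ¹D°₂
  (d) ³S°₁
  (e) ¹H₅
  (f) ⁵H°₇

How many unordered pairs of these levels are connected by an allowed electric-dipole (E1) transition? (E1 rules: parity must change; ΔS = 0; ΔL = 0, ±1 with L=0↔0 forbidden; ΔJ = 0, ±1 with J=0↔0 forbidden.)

0

(a)–(b): forbidden (parity).
(a)–(c): forbidden (parity).
(a)–(d): forbidden (parity, ΔS).
(a)–(e): forbidden (ΔL, ΔJ).
(a)–(f): forbidden (parity, ΔS, ΔL, ΔJ).
(b)–(c): forbidden (parity, ΔL, ΔJ).
(b)–(d): forbidden (parity, ΔS, ΔL).
(b)–(e): forbidden (ΔL, ΔJ).
(b)–(f): forbidden (parity, ΔS, ΔL, ΔJ).
(c)–(d): forbidden (parity, ΔS, ΔL).
(c)–(e): forbidden (ΔL, ΔJ).
(c)–(f): forbidden (parity, ΔS, ΔL, ΔJ).
(d)–(e): forbidden (ΔS, ΔL, ΔJ).
(d)–(f): forbidden (parity, ΔS, ΔL, ΔJ).
(e)–(f): forbidden (ΔS, ΔJ).
Allowed pairs: 0 of 15.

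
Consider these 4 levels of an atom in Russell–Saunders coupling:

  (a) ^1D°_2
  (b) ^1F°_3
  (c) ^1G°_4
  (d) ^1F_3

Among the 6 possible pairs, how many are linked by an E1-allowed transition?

(a)–(b): forbidden (parity).
(a)–(c): forbidden (parity, ΔL, ΔJ).
(a)–(d): allowed.
(b)–(c): forbidden (parity).
(b)–(d): allowed.
(c)–(d): allowed.
Allowed pairs: 3 of 6.

3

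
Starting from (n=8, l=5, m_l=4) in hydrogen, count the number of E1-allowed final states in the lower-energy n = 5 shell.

2

E1 requires Δl = ±1, so l_f ∈ {4, 6}; with 0 ≤ l_f ≤ n_f−1 = 4, the allowed l_f values are {4}.
For l_f = 4: m_f ∈ {m_i−1, m_i, m_i+1} ∩ [−4, 4] = {3, 4} → 2 states.
Total: 2.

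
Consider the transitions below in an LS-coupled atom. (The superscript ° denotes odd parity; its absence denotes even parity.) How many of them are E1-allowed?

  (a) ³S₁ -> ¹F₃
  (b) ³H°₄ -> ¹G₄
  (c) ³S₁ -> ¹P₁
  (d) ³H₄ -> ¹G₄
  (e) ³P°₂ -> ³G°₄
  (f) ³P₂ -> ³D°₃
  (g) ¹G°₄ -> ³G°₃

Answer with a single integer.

(a) forbidden (parity, ΔS, ΔL, ΔJ fail)
(b) forbidden (ΔS fails)
(c) forbidden (parity, ΔS fail)
(d) forbidden (parity, ΔS fail)
(e) forbidden (parity, ΔL, ΔJ fail)
(f) allowed
(g) forbidden (parity, ΔS fail)
Total allowed: 1 of 7.

1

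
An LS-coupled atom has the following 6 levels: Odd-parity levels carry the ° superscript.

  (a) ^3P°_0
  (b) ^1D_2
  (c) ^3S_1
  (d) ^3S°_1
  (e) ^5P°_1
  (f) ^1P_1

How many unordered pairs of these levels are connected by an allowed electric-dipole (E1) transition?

1

(a)–(b): forbidden (ΔS, ΔJ).
(a)–(c): allowed.
(a)–(d): forbidden (parity).
(a)–(e): forbidden (parity, ΔS).
(a)–(f): forbidden (ΔS).
(b)–(c): forbidden (parity, ΔS, ΔL).
(b)–(d): forbidden (ΔS, ΔL).
(b)–(e): forbidden (ΔS).
(b)–(f): forbidden (parity).
(c)–(d): forbidden (ΔL).
(c)–(e): forbidden (ΔS).
(c)–(f): forbidden (parity, ΔS).
(d)–(e): forbidden (parity, ΔS).
(d)–(f): forbidden (ΔS).
(e)–(f): forbidden (ΔS).
Allowed pairs: 1 of 15.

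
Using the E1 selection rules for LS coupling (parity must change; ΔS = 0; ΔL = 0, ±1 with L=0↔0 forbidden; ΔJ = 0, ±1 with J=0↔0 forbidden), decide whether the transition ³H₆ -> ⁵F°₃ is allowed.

forbidden

ΔL = 0, ±1 (not L=0↔0): L: 5 → 3, ΔL = -2 — ✗.
ΔJ = 0, ±1 (not J=0↔0): J: 6 → 3, ΔJ = -3 — ✗.
Parity must change: even → odd — ✓.
ΔS = 0: S: 1 → 2 — ✗.
Rule(s) violated: ΔS, ΔL, ΔJ.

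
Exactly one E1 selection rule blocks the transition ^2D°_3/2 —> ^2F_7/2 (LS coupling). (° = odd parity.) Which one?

the ΔJ = 0, ±1 rule

Reading off the term symbols: S 1/2→1/2, L 2→3, J 3/2→7/2, parity odd→even.
ΔL = 0, ±1 (not L=0↔0): L: 2 → 3, ΔL = +1 — ok.
Parity must change: odd → even — ok.
ΔJ = 0, ±1 (not J=0↔0): J: 3/2 → 7/2, ΔJ = +2 — fails.
ΔS = 0: S: 1/2 → 1/2 — ok.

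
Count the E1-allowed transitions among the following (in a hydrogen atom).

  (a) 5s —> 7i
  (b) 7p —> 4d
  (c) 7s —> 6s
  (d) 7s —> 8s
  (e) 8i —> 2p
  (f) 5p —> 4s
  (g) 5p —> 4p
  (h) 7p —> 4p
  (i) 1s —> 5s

2

(a) forbidden — Δl = +6 (E1 requires Δl = ±1)
(b) allowed
(c) forbidden — Δl = +0 (E1 requires Δl = ±1)
(d) forbidden — Δl = +0 (E1 requires Δl = ±1)
(e) forbidden — Δl = -5 (E1 requires Δl = ±1)
(f) allowed
(g) forbidden — Δl = +0 (E1 requires Δl = ±1)
(h) forbidden — Δl = +0 (E1 requires Δl = ±1)
(i) forbidden — Δl = +0 (E1 requires Δl = ±1)
Total allowed: 2 of 9.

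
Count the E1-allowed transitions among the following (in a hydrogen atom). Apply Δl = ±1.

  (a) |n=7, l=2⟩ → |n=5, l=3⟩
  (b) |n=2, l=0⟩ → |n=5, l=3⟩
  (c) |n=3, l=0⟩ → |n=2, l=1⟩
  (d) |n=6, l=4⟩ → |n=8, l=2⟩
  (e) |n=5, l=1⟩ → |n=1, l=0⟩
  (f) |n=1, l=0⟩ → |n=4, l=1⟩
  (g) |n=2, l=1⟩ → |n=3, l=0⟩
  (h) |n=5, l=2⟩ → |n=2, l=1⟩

6

(a) allowed
(b) forbidden — Δl = +3 (E1 requires Δl = ±1)
(c) allowed
(d) forbidden — Δl = -2 (E1 requires Δl = ±1)
(e) allowed
(f) allowed
(g) allowed
(h) allowed
Total allowed: 6 of 8.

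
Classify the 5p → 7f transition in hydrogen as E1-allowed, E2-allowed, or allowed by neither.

E2

Δl = 3 − 1 = +2; l_i + l_f = 4.
E1 (Δl = ±1): not satisfied.
E2 (Δl = 0,±2, l_i+l_f ≥ 2): satisfied.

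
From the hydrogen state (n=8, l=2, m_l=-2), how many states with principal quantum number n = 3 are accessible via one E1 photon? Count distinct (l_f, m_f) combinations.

1

E1 requires Δl = ±1, so l_f ∈ {1, 3}; with 0 ≤ l_f ≤ n_f−1 = 2, the allowed l_f values are {1}.
For l_f = 1: m_f ∈ {m_i−1, m_i, m_i+1} ∩ [−1, 1] = {-1} → 1 state.
Total: 1.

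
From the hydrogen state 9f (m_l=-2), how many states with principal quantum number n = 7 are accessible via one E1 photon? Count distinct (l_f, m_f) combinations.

5

E1 requires Δl = ±1, so l_f ∈ {2, 4}; with 0 ≤ l_f ≤ n_f−1 = 6, the allowed l_f values are {2, 4}.
For l_f = 2: m_f ∈ {m_i−1, m_i, m_i+1} ∩ [−2, 2] = {-2, -1} → 2 states.
For l_f = 4: m_f ∈ {m_i−1, m_i, m_i+1} ∩ [−4, 4] = {-3, -2, -1} → 3 states.
Total: 5.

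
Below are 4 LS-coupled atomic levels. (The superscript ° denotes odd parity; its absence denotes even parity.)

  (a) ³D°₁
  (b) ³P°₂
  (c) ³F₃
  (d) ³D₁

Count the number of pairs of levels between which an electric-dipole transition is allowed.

(a)–(b): forbidden (parity).
(a)–(c): forbidden (ΔJ).
(a)–(d): allowed.
(b)–(c): forbidden (ΔL).
(b)–(d): allowed.
(c)–(d): forbidden (parity, ΔJ).
Allowed pairs: 2 of 6.

2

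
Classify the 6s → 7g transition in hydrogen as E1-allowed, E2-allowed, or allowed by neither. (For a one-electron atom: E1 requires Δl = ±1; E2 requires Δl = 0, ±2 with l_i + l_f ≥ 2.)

neither

Δl = 4 − 0 = +4; l_i + l_f = 4.
E1 (Δl = ±1): not satisfied.
E2 (Δl = 0,±2, l_i+l_f ≥ 2): not satisfied.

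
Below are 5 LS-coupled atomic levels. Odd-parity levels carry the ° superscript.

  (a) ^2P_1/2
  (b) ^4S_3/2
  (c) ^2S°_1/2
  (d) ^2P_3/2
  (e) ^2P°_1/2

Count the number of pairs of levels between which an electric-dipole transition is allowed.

4

(a)–(b): forbidden (parity, ΔS).
(a)–(c): allowed.
(a)–(d): forbidden (parity).
(a)–(e): allowed.
(b)–(c): forbidden (ΔS, ΔL).
(b)–(d): forbidden (parity, ΔS).
(b)–(e): forbidden (ΔS).
(c)–(d): allowed.
(c)–(e): forbidden (parity).
(d)–(e): allowed.
Allowed pairs: 4 of 10.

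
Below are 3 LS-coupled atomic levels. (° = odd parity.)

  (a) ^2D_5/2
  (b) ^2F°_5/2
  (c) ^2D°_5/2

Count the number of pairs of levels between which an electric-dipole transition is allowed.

(a)–(b): allowed.
(a)–(c): allowed.
(b)–(c): forbidden (parity).
Allowed pairs: 2 of 3.

2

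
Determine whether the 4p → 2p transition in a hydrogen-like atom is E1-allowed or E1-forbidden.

Initial l = 1, final l = 1, so Δl = +0. E1 requires Δl = ±1: violated.
The transition is electric-dipole forbidden.

forbidden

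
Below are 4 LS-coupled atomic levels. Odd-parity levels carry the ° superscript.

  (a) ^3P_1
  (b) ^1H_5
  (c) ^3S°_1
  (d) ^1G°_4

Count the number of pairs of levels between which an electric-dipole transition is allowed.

(a)–(b): forbidden (parity, ΔS, ΔL, ΔJ).
(a)–(c): allowed.
(a)–(d): forbidden (ΔS, ΔL, ΔJ).
(b)–(c): forbidden (ΔS, ΔL, ΔJ).
(b)–(d): allowed.
(c)–(d): forbidden (parity, ΔS, ΔL, ΔJ).
Allowed pairs: 2 of 6.

2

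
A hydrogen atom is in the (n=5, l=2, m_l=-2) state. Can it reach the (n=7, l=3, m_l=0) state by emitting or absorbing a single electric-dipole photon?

Δl = 3 − 2 = +1; the E1 rule Δl = ±1 is satisfied.
Δm_l = 0 − (-2) = +2. E1 requires Δm_l = 0, ±1: violated.
The transition is electric-dipole forbidden.

forbidden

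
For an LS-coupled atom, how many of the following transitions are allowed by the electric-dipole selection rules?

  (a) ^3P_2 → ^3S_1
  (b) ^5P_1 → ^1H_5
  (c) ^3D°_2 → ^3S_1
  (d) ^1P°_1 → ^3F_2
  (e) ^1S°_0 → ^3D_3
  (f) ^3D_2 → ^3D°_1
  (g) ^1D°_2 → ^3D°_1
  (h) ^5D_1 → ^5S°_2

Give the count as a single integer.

1

(a) forbidden (parity fails)
(b) forbidden (parity, ΔS, ΔL, ΔJ fail)
(c) forbidden (ΔL fails)
(d) forbidden (ΔS, ΔL fail)
(e) forbidden (ΔS, ΔL, ΔJ fail)
(f) allowed
(g) forbidden (parity, ΔS fail)
(h) forbidden (ΔL fails)
Total allowed: 1 of 8.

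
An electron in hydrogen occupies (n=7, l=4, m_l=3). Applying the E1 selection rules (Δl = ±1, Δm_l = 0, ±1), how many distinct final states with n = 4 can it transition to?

E1 requires Δl = ±1, so l_f ∈ {3, 5}; with 0 ≤ l_f ≤ n_f−1 = 3, the allowed l_f values are {3}.
For l_f = 3: m_f ∈ {m_i−1, m_i, m_i+1} ∩ [−3, 3] = {2, 3} → 2 states.
Total: 2.

2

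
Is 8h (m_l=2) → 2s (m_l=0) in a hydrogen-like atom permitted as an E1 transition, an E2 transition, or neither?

Δl = 0 − 5 = -5; l_i + l_f = 5.
Δm_l = -2.
E1 (Δl = ±1, |Δm_l| ≤ 1): not satisfied.
E2 (Δl = 0,±2, l_i+l_f ≥ 2, |Δm_l| ≤ 2): not satisfied.

neither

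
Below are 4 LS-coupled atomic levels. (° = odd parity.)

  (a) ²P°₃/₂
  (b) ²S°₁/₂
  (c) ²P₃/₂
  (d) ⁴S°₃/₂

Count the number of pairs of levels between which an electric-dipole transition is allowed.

2

(a)–(b): forbidden (parity).
(a)–(c): allowed.
(a)–(d): forbidden (parity, ΔS).
(b)–(c): allowed.
(b)–(d): forbidden (parity, ΔS, ΔL).
(c)–(d): forbidden (ΔS).
Allowed pairs: 2 of 6.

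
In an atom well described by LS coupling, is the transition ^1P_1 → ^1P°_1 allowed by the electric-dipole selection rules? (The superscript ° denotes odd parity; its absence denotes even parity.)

allowed

Parity must change: even → odd — satisfied.
ΔS = 0: S: 0 → 0 — satisfied.
ΔL = 0, ±1 (not L=0↔0): L: 1 → 1, ΔL = +0 — satisfied.
ΔJ = 0, ±1 (not J=0↔0): J: 1 → 1, ΔJ = +0 — satisfied.
All four E1 rules are satisfied.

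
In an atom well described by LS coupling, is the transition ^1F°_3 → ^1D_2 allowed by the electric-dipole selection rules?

allowed

Parity must change: odd → even — ok.
ΔS = 0: S: 0 → 0 — ok.
ΔL = 0, ±1 (not L=0↔0): L: 3 → 2, ΔL = -1 — ok.
ΔJ = 0, ±1 (not J=0↔0): J: 3 → 2, ΔJ = -1 — ok.
All four E1 rules are satisfied.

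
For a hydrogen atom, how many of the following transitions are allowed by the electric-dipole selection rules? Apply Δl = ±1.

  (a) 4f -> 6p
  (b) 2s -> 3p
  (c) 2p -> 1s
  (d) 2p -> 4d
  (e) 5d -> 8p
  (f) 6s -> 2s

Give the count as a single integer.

(a) forbidden — Δl = -2 (E1 requires Δl = ±1)
(b) allowed
(c) allowed
(d) allowed
(e) allowed
(f) forbidden — Δl = +0 (E1 requires Δl = ±1)
Total allowed: 4 of 6.

4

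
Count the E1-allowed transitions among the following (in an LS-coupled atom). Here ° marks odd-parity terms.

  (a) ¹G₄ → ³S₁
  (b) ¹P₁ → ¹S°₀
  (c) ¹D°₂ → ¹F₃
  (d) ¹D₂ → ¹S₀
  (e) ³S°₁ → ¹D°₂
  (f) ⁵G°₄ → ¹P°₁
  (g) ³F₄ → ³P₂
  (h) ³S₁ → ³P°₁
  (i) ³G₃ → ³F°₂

4

(a) forbidden (parity, ΔS, ΔL, ΔJ fail)
(b) allowed
(c) allowed
(d) forbidden (parity, ΔL, ΔJ fail)
(e) forbidden (parity, ΔS, ΔL fail)
(f) forbidden (parity, ΔS, ΔL, ΔJ fail)
(g) forbidden (parity, ΔL, ΔJ fail)
(h) allowed
(i) allowed
Total allowed: 4 of 9.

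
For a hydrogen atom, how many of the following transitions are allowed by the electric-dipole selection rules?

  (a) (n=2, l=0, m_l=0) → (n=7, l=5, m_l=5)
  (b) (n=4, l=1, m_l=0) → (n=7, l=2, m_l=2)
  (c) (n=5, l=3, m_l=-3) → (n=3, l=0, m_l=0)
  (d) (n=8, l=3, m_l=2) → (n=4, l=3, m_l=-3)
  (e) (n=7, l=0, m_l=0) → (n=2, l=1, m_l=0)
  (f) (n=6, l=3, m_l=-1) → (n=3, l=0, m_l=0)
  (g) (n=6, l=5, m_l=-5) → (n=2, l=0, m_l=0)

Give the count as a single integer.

1

(a) forbidden — Δl = +5 (E1 requires Δl = ±1); Δm_l = +5 (E1 requires Δm_l = 0, ±1)
(b) forbidden — Δm_l = +2 (E1 requires Δm_l = 0, ±1)
(c) forbidden — Δl = -3 (E1 requires Δl = ±1); Δm_l = +3 (E1 requires Δm_l = 0, ±1)
(d) forbidden — Δl = +0 (E1 requires Δl = ±1); Δm_l = -5 (E1 requires Δm_l = 0, ±1)
(e) allowed
(f) forbidden — Δl = -3 (E1 requires Δl = ±1)
(g) forbidden — Δl = -5 (E1 requires Δl = ±1); Δm_l = +5 (E1 requires Δm_l = 0, ±1)
Total allowed: 1 of 7.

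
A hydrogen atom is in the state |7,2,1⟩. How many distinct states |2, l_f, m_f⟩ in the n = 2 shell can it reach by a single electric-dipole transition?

E1 requires Δl = ±1, so l_f ∈ {1, 3}; with 0 ≤ l_f ≤ n_f−1 = 1, the allowed l_f values are {1}.
For l_f = 1: m_f ∈ {m_i−1, m_i, m_i+1} ∩ [−1, 1] = {0, 1} → 2 states.
Total: 2.

2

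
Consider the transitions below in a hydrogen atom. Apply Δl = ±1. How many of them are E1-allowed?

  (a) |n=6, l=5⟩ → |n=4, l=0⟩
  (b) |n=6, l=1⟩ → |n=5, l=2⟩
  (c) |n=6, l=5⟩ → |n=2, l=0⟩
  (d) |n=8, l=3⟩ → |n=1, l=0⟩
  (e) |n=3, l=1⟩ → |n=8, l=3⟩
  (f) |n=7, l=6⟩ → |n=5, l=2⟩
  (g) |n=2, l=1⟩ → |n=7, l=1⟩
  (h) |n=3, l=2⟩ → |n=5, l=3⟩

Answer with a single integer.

2

(a) forbidden — Δl = -5 (E1 requires Δl = ±1)
(b) allowed
(c) forbidden — Δl = -5 (E1 requires Δl = ±1)
(d) forbidden — Δl = -3 (E1 requires Δl = ±1)
(e) forbidden — Δl = +2 (E1 requires Δl = ±1)
(f) forbidden — Δl = -4 (E1 requires Δl = ±1)
(g) forbidden — Δl = +0 (E1 requires Δl = ±1)
(h) allowed
Total allowed: 2 of 8.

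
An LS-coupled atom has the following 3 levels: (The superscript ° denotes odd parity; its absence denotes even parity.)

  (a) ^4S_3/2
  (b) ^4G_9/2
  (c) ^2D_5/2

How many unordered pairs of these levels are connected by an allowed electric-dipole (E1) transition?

(a)–(b): forbidden (parity, ΔL, ΔJ).
(a)–(c): forbidden (parity, ΔS, ΔL).
(b)–(c): forbidden (parity, ΔS, ΔL, ΔJ).
Allowed pairs: 0 of 3.

0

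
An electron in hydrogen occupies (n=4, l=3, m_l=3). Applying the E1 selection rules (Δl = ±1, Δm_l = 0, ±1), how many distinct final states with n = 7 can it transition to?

E1 requires Δl = ±1, so l_f ∈ {2, 4}; with 0 ≤ l_f ≤ n_f−1 = 6, the allowed l_f values are {2, 4}.
For l_f = 2: m_f ∈ {m_i−1, m_i, m_i+1} ∩ [−2, 2] = {2} → 1 state.
For l_f = 4: m_f ∈ {m_i−1, m_i, m_i+1} ∩ [−4, 4] = {2, 3, 4} → 3 states.
Total: 4.

4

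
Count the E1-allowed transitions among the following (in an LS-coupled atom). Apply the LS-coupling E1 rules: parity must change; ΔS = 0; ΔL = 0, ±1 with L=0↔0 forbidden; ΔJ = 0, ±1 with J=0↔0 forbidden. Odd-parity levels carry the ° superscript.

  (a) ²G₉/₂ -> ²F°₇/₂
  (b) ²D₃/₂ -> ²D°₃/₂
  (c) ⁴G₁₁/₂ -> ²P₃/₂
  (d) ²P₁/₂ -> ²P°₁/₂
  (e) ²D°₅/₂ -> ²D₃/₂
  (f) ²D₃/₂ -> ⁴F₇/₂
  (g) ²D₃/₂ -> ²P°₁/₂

(a) allowed
(b) allowed
(c) forbidden (parity, ΔS, ΔL, ΔJ fail)
(d) allowed
(e) allowed
(f) forbidden (parity, ΔS, ΔJ fail)
(g) allowed
Total allowed: 5 of 7.

5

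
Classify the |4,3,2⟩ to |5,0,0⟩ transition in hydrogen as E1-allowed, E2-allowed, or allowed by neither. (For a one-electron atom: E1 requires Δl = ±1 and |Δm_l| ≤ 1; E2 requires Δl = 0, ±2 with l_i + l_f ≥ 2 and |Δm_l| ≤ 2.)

neither

Δl = 0 − 3 = -3; l_i + l_f = 3.
Δm_l = -2.
E1 (Δl = ±1, |Δm_l| ≤ 1): not satisfied.
E2 (Δl = 0,±2, l_i+l_f ≥ 2, |Δm_l| ≤ 2): not satisfied.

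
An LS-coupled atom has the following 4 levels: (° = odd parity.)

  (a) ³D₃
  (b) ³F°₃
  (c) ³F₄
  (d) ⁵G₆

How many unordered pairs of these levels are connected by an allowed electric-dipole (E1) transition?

2

(a)–(b): allowed.
(a)–(c): forbidden (parity).
(a)–(d): forbidden (parity, ΔS, ΔL, ΔJ).
(b)–(c): allowed.
(b)–(d): forbidden (ΔS, ΔJ).
(c)–(d): forbidden (parity, ΔS, ΔJ).
Allowed pairs: 2 of 6.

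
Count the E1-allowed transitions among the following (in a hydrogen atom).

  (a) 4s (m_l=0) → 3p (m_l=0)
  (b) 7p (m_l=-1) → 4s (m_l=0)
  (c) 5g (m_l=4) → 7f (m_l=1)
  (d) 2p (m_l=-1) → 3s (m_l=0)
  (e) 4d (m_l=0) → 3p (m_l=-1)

4

(a) allowed
(b) allowed
(c) forbidden — Δm_l = -3 (E1 requires Δm_l = 0, ±1)
(d) allowed
(e) allowed
Total allowed: 4 of 5.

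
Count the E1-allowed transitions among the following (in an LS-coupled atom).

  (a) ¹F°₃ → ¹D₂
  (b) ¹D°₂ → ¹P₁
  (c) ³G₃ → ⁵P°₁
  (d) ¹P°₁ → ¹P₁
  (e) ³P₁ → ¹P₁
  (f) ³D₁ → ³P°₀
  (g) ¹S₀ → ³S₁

(a) allowed
(b) allowed
(c) forbidden (ΔS, ΔL, ΔJ fail)
(d) allowed
(e) forbidden (parity, ΔS fail)
(f) allowed
(g) forbidden (parity, ΔS, ΔL fail)
Total allowed: 4 of 7.

4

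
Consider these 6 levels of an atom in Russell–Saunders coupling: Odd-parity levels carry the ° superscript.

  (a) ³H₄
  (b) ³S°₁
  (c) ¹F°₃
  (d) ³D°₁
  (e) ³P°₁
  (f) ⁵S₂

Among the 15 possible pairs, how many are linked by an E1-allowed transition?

0

(a)–(b): forbidden (ΔL, ΔJ).
(a)–(c): forbidden (ΔS, ΔL).
(a)–(d): forbidden (ΔL, ΔJ).
(a)–(e): forbidden (ΔL, ΔJ).
(a)–(f): forbidden (parity, ΔS, ΔL, ΔJ).
(b)–(c): forbidden (parity, ΔS, ΔL, ΔJ).
(b)–(d): forbidden (parity, ΔL).
(b)–(e): forbidden (parity).
(b)–(f): forbidden (ΔS, ΔL).
(c)–(d): forbidden (parity, ΔS, ΔJ).
(c)–(e): forbidden (parity, ΔS, ΔL, ΔJ).
(c)–(f): forbidden (ΔS, ΔL).
(d)–(e): forbidden (parity).
(d)–(f): forbidden (ΔS, ΔL).
(e)–(f): forbidden (ΔS).
Allowed pairs: 0 of 15.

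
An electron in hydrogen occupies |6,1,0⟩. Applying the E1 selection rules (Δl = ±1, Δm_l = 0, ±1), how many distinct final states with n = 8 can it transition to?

4

E1 requires Δl = ±1, so l_f ∈ {0, 2}; with 0 ≤ l_f ≤ n_f−1 = 7, the allowed l_f values are {0, 2}.
For l_f = 0: m_f ∈ {m_i−1, m_i, m_i+1} ∩ [−0, 0] = {0} → 1 state.
For l_f = 2: m_f ∈ {m_i−1, m_i, m_i+1} ∩ [−2, 2] = {-1, 0, 1} → 3 states.
Total: 4.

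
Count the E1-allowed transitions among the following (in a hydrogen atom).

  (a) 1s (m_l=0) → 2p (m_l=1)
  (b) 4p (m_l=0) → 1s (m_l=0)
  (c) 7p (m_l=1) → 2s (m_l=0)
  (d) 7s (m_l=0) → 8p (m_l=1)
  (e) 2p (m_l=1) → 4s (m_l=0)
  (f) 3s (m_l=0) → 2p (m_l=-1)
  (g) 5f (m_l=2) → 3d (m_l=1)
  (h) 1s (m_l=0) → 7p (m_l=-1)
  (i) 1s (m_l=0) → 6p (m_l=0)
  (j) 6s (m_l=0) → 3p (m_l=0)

10

(a) allowed
(b) allowed
(c) allowed
(d) allowed
(e) allowed
(f) allowed
(g) allowed
(h) allowed
(i) allowed
(j) allowed
Total allowed: 10 of 10.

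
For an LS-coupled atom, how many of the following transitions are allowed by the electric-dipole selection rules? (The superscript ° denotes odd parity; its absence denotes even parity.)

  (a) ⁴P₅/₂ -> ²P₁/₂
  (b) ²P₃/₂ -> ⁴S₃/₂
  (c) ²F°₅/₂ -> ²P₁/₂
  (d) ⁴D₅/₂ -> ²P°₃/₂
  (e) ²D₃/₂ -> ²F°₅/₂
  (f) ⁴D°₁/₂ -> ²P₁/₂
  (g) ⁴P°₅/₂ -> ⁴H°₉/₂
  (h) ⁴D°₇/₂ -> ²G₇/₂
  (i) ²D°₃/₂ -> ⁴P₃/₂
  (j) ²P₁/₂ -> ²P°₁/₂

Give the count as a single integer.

2

(a) forbidden (parity, ΔS, ΔJ fail)
(b) forbidden (parity, ΔS fail)
(c) forbidden (ΔL, ΔJ fail)
(d) forbidden (ΔS fails)
(e) allowed
(f) forbidden (ΔS fails)
(g) forbidden (parity, ΔL, ΔJ fail)
(h) forbidden (ΔS, ΔL fail)
(i) forbidden (ΔS fails)
(j) allowed
Total allowed: 2 of 10.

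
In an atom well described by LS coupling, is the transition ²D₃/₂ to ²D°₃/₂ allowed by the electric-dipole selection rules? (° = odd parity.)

Parity must change: even → odd — satisfied.
ΔS = 0: S: 1/2 → 1/2 — satisfied.
ΔL = 0, ±1 (not L=0↔0): L: 2 → 2, ΔL = +0 — satisfied.
ΔJ = 0, ±1 (not J=0↔0): J: 3/2 → 3/2, ΔJ = +0 — satisfied.
All four E1 rules are satisfied.

allowed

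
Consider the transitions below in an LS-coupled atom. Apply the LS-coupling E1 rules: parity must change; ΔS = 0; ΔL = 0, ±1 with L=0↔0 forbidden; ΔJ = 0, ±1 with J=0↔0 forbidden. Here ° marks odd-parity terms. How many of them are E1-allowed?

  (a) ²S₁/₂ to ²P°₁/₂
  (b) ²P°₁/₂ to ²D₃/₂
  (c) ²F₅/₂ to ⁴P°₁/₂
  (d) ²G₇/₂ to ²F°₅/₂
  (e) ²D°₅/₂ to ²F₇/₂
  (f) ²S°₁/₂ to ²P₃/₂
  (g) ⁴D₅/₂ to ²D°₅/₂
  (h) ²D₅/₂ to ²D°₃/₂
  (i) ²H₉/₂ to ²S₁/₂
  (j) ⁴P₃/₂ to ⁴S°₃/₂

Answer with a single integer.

7

(a) allowed
(b) allowed
(c) forbidden (ΔS, ΔL, ΔJ fail)
(d) allowed
(e) allowed
(f) allowed
(g) forbidden (ΔS fails)
(h) allowed
(i) forbidden (parity, ΔL, ΔJ fail)
(j) allowed
Total allowed: 7 of 10.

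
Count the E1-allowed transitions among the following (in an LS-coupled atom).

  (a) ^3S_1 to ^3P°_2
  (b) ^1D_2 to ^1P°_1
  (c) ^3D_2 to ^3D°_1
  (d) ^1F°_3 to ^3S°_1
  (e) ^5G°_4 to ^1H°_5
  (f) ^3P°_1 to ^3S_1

4

(a) allowed
(b) allowed
(c) allowed
(d) forbidden (parity, ΔS, ΔL, ΔJ fail)
(e) forbidden (parity, ΔS fail)
(f) allowed
Total allowed: 4 of 6.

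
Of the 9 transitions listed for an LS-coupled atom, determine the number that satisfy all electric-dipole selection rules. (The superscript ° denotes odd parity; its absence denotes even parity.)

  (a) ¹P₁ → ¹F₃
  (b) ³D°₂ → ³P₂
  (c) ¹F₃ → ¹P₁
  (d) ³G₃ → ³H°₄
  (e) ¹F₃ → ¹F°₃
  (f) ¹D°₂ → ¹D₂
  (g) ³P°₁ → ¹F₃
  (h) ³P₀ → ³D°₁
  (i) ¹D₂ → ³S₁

5

(a) forbidden (parity, ΔL, ΔJ fail)
(b) allowed
(c) forbidden (parity, ΔL, ΔJ fail)
(d) allowed
(e) allowed
(f) allowed
(g) forbidden (ΔS, ΔL, ΔJ fail)
(h) allowed
(i) forbidden (parity, ΔS, ΔL fail)
Total allowed: 5 of 9.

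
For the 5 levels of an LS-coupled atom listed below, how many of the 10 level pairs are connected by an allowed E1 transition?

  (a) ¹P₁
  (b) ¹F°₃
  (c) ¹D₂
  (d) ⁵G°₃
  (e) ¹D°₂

3

(a)–(b): forbidden (ΔL, ΔJ).
(a)–(c): forbidden (parity).
(a)–(d): forbidden (ΔS, ΔL, ΔJ).
(a)–(e): allowed.
(b)–(c): allowed.
(b)–(d): forbidden (parity, ΔS).
(b)–(e): forbidden (parity).
(c)–(d): forbidden (ΔS, ΔL).
(c)–(e): allowed.
(d)–(e): forbidden (parity, ΔS, ΔL).
Allowed pairs: 3 of 10.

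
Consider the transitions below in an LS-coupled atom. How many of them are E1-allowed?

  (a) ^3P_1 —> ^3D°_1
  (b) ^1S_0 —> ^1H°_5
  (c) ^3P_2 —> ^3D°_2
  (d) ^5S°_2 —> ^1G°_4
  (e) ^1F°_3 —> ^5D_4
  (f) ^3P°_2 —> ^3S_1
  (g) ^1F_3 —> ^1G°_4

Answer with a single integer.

4

(a) allowed
(b) forbidden (ΔL, ΔJ fail)
(c) allowed
(d) forbidden (parity, ΔS, ΔL, ΔJ fail)
(e) forbidden (ΔS fails)
(f) allowed
(g) allowed
Total allowed: 4 of 7.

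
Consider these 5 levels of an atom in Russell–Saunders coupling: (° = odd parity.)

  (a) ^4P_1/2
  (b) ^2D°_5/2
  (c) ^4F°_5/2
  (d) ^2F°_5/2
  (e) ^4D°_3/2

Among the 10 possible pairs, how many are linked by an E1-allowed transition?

1

(a)–(b): forbidden (ΔS, ΔJ).
(a)–(c): forbidden (ΔL, ΔJ).
(a)–(d): forbidden (ΔS, ΔL, ΔJ).
(a)–(e): allowed.
(b)–(c): forbidden (parity, ΔS).
(b)–(d): forbidden (parity).
(b)–(e): forbidden (parity, ΔS).
(c)–(d): forbidden (parity, ΔS).
(c)–(e): forbidden (parity).
(d)–(e): forbidden (parity, ΔS).
Allowed pairs: 1 of 10.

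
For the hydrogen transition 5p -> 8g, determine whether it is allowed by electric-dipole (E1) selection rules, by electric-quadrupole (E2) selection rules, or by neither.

neither

Δl = 4 − 1 = +3; l_i + l_f = 5.
E1 (Δl = ±1): not satisfied.
E2 (Δl = 0,±2, l_i+l_f ≥ 2): not satisfied.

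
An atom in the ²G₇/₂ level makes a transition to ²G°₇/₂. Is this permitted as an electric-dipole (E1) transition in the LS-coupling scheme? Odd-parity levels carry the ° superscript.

allowed

Reading off the term symbols: S 1/2→1/2, L 4→4, J 7/2→7/2, parity even→odd.
Parity must change: even → odd — ✓.
ΔS = 0: S: 1/2 → 1/2 — ✓.
ΔL = 0, ±1 (not L=0↔0): L: 4 → 4, ΔL = +0 — ✓.
ΔJ = 0, ±1 (not J=0↔0): J: 7/2 → 7/2, ΔJ = +0 — ✓.
All four E1 rules are satisfied.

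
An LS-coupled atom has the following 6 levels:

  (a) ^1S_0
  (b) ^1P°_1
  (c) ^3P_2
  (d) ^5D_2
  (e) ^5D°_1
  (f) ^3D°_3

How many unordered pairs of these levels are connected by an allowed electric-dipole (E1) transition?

(a)–(b): allowed.
(a)–(c): forbidden (parity, ΔS, ΔJ).
(a)–(d): forbidden (parity, ΔS, ΔL, ΔJ).
(a)–(e): forbidden (ΔS, ΔL).
(a)–(f): forbidden (ΔS, ΔL, ΔJ).
(b)–(c): forbidden (ΔS).
(b)–(d): forbidden (ΔS).
(b)–(e): forbidden (parity, ΔS).
(b)–(f): forbidden (parity, ΔS, ΔJ).
(c)–(d): forbidden (parity, ΔS).
(c)–(e): forbidden (ΔS).
(c)–(f): allowed.
(d)–(e): allowed.
(d)–(f): forbidden (ΔS).
(e)–(f): forbidden (parity, ΔS, ΔJ).
Allowed pairs: 3 of 15.

3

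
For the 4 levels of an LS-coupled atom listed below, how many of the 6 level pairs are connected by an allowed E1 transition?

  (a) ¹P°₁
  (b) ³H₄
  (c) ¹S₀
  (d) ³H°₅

2

(a)–(b): forbidden (ΔS, ΔL, ΔJ).
(a)–(c): allowed.
(a)–(d): forbidden (parity, ΔS, ΔL, ΔJ).
(b)–(c): forbidden (parity, ΔS, ΔL, ΔJ).
(b)–(d): allowed.
(c)–(d): forbidden (ΔS, ΔL, ΔJ).
Allowed pairs: 2 of 6.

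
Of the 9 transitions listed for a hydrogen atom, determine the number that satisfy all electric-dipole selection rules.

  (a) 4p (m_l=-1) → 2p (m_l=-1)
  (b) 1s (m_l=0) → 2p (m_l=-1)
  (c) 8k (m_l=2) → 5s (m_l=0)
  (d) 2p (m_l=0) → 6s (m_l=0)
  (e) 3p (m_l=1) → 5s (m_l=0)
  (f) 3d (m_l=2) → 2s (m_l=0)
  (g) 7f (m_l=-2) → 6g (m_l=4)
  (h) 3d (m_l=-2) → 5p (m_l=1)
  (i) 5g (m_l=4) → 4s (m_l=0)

3

(a) forbidden — Δl = +0 (E1 requires Δl = ±1)
(b) allowed
(c) forbidden — Δl = -7 (E1 requires Δl = ±1); Δm_l = -2 (E1 requires Δm_l = 0, ±1)
(d) allowed
(e) allowed
(f) forbidden — Δl = -2 (E1 requires Δl = ±1); Δm_l = -2 (E1 requires Δm_l = 0, ±1)
(g) forbidden — Δm_l = +6 (E1 requires Δm_l = 0, ±1)
(h) forbidden — Δm_l = +3 (E1 requires Δm_l = 0, ±1)
(i) forbidden — Δl = -4 (E1 requires Δl = ±1); Δm_l = -4 (E1 requires Δm_l = 0, ±1)
Total allowed: 3 of 9.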